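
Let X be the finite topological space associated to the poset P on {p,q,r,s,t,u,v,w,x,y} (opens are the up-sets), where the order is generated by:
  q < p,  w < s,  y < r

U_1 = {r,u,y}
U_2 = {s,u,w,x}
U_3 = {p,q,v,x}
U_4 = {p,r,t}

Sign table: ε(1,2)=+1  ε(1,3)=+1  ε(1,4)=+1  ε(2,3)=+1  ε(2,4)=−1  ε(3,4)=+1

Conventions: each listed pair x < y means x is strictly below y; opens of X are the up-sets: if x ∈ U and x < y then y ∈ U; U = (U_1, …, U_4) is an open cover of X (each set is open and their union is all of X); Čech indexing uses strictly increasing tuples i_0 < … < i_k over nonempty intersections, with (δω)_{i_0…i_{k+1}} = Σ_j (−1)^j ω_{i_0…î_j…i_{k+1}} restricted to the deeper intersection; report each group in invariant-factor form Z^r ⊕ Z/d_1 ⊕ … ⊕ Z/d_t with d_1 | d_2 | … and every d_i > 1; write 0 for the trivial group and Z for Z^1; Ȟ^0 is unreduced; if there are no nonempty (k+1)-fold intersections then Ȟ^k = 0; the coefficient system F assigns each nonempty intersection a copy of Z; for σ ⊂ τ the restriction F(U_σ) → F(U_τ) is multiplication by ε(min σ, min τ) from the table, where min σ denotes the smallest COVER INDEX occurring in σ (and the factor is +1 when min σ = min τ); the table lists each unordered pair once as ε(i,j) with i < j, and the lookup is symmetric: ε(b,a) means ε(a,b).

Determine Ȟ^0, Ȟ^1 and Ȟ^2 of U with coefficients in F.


Ȟ^0 = Z, Ȟ^1 = Z and Ȟ^2 = 0

cover nerve:
  U12={u} U14={r} U23={x} U34={p}
C dims 4,4; δ0: rk 3, SNF 1^3
Ȟ^0: (4−3)−0=1 ⇒ Z
Ȟ^1: (4−0)−3=1 ⇒ Z
Ȟ^2: (0−0)−0=0 ⇒ 0


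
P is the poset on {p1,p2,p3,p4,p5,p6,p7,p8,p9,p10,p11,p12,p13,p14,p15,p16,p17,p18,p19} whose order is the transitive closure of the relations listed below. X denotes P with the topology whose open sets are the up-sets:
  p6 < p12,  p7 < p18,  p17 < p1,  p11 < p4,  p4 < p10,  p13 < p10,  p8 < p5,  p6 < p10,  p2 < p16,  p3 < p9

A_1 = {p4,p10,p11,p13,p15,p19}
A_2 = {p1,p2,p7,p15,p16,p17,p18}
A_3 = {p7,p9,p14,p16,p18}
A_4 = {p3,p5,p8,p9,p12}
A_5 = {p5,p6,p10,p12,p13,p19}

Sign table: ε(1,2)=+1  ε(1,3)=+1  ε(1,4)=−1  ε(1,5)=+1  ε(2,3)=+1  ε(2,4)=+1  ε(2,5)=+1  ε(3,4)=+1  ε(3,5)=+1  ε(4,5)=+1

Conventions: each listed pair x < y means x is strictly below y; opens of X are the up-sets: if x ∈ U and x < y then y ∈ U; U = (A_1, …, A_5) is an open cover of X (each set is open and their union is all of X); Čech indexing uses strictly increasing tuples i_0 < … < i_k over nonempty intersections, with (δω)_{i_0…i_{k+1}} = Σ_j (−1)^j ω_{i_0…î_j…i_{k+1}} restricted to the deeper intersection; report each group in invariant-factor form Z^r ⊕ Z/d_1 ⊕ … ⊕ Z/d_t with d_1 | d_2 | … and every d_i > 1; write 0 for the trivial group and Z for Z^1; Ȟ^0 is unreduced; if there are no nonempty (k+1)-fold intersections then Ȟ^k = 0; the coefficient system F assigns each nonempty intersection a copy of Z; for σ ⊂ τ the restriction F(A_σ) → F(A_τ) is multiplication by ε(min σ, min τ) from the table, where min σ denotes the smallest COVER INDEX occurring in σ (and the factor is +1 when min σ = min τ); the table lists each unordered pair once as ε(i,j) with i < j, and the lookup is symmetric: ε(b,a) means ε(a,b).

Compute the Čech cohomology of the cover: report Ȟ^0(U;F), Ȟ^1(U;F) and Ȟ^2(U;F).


cover nerve:
  A12={p15} A15={p10,p13,p19} A23={p7,p16,p18} A34={p9} A45={p5,p12}
C dims 5,5; δ0: rk 4, SNF 1^4
Ȟ^0: (5−4)−0=1 ⇒ Z
Ȟ^1: (5−0)−4=1 ⇒ Z
Ȟ^2: (0−0)−0=0 ⇒ 0

Ȟ^0 ≅ Z; Ȟ^1 ≅ Z; Ȟ^2 ≅ 0


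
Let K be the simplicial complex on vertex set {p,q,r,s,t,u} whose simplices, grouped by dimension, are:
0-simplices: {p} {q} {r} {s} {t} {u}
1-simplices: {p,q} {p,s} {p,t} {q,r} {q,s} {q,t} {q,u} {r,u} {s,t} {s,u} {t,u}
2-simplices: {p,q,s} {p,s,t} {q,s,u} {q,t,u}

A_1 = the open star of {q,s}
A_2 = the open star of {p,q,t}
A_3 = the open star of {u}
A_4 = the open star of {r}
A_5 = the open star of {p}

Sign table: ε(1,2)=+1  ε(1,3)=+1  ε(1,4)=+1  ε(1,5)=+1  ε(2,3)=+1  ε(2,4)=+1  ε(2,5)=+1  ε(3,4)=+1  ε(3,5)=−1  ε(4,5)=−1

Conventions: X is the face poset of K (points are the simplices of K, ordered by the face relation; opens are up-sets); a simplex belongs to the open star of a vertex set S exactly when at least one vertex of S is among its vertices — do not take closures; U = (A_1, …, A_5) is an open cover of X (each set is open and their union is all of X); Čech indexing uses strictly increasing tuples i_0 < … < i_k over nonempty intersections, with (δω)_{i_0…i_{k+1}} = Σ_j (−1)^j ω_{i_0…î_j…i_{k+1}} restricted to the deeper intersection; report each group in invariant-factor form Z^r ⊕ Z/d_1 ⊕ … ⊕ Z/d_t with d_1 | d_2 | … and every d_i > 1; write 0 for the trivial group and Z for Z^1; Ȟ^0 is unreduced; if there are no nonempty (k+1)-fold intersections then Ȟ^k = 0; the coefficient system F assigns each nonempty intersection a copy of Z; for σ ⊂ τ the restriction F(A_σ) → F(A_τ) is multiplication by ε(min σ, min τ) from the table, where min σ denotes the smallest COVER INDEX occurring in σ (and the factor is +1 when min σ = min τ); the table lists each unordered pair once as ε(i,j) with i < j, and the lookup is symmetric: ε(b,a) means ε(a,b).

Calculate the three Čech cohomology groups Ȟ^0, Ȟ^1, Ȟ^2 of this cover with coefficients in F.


cover nerve:
  A1={{q},{s},{p,q},{p,s},{q,r},{q,s},{q,t},{q,u},{s,t},{s,u},{p,q,s},{p,s,t},{q,s,u},{q,t,u}} A2={{p},{q},{t},{p,q},{p,s},{p,t},{q,r},{q,s},{q,t},{q,u},{s,t},{t,u},{p,q,s},{p,s,t},{q,s,u},{q,t,u}} A3={{u},{q,u},{r,u},{s,u},{t,u},{q,s,u},{q,t,u}} A4={{r},{q,r},{r,u}} A5={{p},{p,q},{p,s},{p,t},{p,q,s},{p,s,t}}
  A12={{q},{p,q},{p,s},{q,r},{q,s},{q,t},{q,u},{s,t},{p,q,s},{p,s,t},{q,s,u},{q,t,u}} A13={{q,u},{s,u},{q,s,u},{q,t,u}} A14={{q,r}} A15={{p,q},{p,s},{p,q,s},{p,s,t}} A23={{q,u},{t,u},{q,s,u},{q,t,u}} A24={{q,r}} A25={{p},{p,q},{p,s},{p,t},{p,q,s},{p,s,t}} A34={{r,u}}
  A123={{q,u},{q,s,u},{q,t,u}} A124={{q,r}} A125={{p,q},{p,s},{p,q,s},{p,s,t}}
C dims 5,8,3; δ0: rk 4, SNF 1^4; δ1: rk 3, SNF 1^3
Ȟ^0: (5−4)−0=1 ⇒ Z
Ȟ^1: (8−3)−4=1 ⇒ Z
Ȟ^2: (3−0)−3=0 ⇒ 0

Ȟ^0 ≅ Z, Ȟ^1 ≅ Z, Ȟ^2 ≅ 0


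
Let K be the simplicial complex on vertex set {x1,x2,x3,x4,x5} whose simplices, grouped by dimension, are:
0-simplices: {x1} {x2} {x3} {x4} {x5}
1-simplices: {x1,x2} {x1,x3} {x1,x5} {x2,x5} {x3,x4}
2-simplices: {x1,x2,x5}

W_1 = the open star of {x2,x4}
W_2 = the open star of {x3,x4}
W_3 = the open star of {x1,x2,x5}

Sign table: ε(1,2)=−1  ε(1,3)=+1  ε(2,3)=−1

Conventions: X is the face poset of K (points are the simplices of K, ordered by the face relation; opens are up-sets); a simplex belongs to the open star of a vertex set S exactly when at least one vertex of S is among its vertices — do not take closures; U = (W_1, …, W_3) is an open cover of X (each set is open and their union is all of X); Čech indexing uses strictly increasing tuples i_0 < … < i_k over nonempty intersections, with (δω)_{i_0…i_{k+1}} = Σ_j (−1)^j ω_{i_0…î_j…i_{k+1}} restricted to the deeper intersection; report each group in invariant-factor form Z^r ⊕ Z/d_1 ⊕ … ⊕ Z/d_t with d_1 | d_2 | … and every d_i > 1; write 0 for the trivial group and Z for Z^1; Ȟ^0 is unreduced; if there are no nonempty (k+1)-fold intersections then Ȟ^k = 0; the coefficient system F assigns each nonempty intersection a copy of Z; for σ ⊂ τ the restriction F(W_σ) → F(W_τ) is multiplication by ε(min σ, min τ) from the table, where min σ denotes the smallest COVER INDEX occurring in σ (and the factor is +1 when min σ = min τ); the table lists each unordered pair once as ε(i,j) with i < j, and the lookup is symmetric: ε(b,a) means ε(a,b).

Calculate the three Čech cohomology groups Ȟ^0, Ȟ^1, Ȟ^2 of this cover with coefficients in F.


Ȟ^0 ≅ Z, Ȟ^1 ≅ Z, Ȟ^2 ≅ 0

nerve of the cover:
  W1={{x2},{x4},{x1,x2},{x2,x5},{x3,x4},{x1,x2,x5}} W2={{x3},{x4},{x1,x3},{x3,x4}} W3={{x1},{x2},{x5},{x1,x2},{x1,x3},{x1,x5},{x2,x5},{x1,x2,x5}}
  W12={{x4},{x3,x4}} W13={{x2},{x1,x2},{x2,x5},{x1,x2,x5}} W23={{x1,x3}}
C dims 3,3; δ0: rk 2, SNF 1^2
Ȟ^0 = (3 − 2) − 0 = 1, so Ȟ^0 ≅ Z
Ȟ^1 = (3 − 0) − 2 = 1, so Ȟ^1 ≅ Z
Ȟ^2 = (0 − 0) − 0 = 0, so Ȟ^2 ≅ 0


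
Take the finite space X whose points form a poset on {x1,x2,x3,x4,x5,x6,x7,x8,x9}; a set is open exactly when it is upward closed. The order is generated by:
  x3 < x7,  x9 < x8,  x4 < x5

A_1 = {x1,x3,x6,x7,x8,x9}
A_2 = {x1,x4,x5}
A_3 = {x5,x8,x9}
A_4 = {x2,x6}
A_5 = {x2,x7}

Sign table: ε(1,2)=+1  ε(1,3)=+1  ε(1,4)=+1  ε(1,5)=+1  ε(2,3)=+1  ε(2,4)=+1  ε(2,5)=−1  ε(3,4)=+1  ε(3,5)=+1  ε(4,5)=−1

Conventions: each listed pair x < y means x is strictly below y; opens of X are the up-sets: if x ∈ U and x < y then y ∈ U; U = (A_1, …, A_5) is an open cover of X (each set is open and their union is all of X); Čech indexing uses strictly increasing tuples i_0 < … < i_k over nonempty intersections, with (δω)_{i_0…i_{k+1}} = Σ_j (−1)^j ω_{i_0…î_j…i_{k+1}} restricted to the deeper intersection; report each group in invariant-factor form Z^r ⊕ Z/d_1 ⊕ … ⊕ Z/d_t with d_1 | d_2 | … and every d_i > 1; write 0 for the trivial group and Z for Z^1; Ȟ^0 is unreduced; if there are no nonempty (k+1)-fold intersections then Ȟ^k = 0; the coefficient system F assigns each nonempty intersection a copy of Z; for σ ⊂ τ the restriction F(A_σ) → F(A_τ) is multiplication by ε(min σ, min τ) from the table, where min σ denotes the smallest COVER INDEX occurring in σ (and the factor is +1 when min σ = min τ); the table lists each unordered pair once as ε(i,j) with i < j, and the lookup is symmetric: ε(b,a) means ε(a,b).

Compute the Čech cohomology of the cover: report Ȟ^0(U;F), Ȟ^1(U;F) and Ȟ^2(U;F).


Ȟ^0(U;F) ≅ 0, Ȟ^1(U;F) ≅ Z ⊕ Z/2, Ȟ^2(U;F) ≅ 0

cover nerve:
  A12={x1} A13={x8,x9} A14={x6} A15={x7} A23={x5} A45={x2}
C dims 5,6; δ0: rk 5, SNF 1^4·2
Ȟ^0: (5−5)−0=0 ⇒ 0
Ȟ^1: (6−0)−5=1 plus torsion [2] ⇒ Z ⊕ Z/2
Ȟ^2: (0−0)−0=0 ⇒ 0


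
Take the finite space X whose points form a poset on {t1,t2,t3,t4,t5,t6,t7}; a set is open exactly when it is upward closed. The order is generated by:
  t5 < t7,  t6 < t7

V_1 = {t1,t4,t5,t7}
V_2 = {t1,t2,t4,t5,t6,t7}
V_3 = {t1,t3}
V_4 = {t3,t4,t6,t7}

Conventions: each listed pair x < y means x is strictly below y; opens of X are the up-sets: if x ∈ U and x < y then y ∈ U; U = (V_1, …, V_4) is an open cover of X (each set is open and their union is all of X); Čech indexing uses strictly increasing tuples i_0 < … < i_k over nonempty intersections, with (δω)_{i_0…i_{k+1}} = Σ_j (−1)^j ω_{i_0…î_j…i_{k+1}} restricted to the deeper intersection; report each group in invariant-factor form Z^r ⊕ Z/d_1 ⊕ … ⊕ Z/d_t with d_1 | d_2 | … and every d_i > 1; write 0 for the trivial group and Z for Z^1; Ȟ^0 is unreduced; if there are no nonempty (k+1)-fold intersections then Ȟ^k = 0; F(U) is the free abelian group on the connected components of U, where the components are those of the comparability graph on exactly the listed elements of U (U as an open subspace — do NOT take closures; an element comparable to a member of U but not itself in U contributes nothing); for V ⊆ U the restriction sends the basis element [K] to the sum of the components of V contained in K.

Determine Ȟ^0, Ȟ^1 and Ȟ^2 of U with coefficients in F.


Ȟ^0 ≅ Z^5, Ȟ^1 ≅ 0, Ȟ^2 ≅ 0

nonempty intersections:
  V12={t1,t4,t5,t7} V13={t1} V14={t4,t7} V23={t1} V24={t4,t6,t7} V34={t3}
  V123={t1} V124={t4,t7}
components per intersection:
  V1: {t1} {t4} {t5,t7}
  V2: {t1} {t2} {t4} {t5,t6,t7}
  V3: {t1} {t3}
  V4: {t3} {t4} {t6,t7}
  V12: {t1} {t4} {t5,t7}
  V13: {t1}
  V14: {t4} {t7}
  V23: {t1}
  V24: {t4} {t6,t7}
  V34: {t3}
  V123: {t1}
  V124: {t4} {t7}
C dims 12,10,3; δ0: rk 7, SNF 1^7; δ1: rk 3, SNF 1^3
Ȟ^0: (12−7)−0=5 ⇒ Z^5
Ȟ^1: (10−3)−7=0 ⇒ 0
Ȟ^2: (3−0)−3=0 ⇒ 0


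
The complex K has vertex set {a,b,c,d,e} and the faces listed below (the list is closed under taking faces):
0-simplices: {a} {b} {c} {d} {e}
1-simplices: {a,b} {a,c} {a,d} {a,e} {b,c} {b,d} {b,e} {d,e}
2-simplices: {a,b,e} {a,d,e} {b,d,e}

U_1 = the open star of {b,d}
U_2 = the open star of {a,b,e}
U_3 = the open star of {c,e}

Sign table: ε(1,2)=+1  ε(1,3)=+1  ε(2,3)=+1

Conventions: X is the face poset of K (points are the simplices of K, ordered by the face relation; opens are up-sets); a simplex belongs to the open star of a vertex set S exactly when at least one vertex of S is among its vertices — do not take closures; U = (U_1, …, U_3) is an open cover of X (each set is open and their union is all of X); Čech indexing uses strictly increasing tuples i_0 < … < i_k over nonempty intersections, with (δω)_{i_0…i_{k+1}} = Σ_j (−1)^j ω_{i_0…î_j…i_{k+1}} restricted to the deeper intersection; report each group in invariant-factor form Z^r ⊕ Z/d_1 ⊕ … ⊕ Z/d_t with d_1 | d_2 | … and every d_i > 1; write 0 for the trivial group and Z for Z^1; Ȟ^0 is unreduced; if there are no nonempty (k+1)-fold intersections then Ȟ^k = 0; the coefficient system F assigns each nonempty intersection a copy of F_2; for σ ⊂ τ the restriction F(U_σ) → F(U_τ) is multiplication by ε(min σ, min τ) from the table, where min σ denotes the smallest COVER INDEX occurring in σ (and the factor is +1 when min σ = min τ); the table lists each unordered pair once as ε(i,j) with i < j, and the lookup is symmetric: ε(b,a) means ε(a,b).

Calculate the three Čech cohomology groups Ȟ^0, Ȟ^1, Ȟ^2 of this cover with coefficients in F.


nerve of the cover:
  U1={{b},{d},{a,b},{a,d},{b,c},{b,d},{b,e},{d,e},{a,b,e},{a,d,e},{b,d,e}} U2={{a},{b},{e},{a,b},{a,c},{a,d},{a,e},{b,c},{b,d},{b,e},{d,e},{a,b,e},{a,d,e},{b,d,e}} U3={{c},{e},{a,c},{a,e},{b,c},{b,e},{d,e},{a,b,e},{a,d,e},{b,d,e}}
  U12={{b},{a,b},{a,d},{b,c},{b,d},{b,e},{d,e},{a,b,e},{a,d,e},{b,d,e}} U13={{b,c},{b,e},{d,e},{a,b,e},{a,d,e},{b,d,e}} U23={{e},{a,c},{a,e},{b,c},{b,e},{d,e},{a,b,e},{a,d,e},{b,d,e}}
  U123={{b,c},{b,e},{d,e},{a,b,e},{a,d,e},{b,d,e}}
C dims 3,3,1; δ0: rk_F2 2; δ1: rk_F2 1
Ȟ^0 = (3 − 2) − 0 = 1, so Ȟ^0 ≅ Z/2
Ȟ^1 = (3 − 1) − 2 = 0, so Ȟ^1 ≅ 0
Ȟ^2 = (1 − 0) − 1 = 0, so Ȟ^2 ≅ 0

Ȟ^0 = Z/2, Ȟ^1 = 0, Ȟ^2 = 0


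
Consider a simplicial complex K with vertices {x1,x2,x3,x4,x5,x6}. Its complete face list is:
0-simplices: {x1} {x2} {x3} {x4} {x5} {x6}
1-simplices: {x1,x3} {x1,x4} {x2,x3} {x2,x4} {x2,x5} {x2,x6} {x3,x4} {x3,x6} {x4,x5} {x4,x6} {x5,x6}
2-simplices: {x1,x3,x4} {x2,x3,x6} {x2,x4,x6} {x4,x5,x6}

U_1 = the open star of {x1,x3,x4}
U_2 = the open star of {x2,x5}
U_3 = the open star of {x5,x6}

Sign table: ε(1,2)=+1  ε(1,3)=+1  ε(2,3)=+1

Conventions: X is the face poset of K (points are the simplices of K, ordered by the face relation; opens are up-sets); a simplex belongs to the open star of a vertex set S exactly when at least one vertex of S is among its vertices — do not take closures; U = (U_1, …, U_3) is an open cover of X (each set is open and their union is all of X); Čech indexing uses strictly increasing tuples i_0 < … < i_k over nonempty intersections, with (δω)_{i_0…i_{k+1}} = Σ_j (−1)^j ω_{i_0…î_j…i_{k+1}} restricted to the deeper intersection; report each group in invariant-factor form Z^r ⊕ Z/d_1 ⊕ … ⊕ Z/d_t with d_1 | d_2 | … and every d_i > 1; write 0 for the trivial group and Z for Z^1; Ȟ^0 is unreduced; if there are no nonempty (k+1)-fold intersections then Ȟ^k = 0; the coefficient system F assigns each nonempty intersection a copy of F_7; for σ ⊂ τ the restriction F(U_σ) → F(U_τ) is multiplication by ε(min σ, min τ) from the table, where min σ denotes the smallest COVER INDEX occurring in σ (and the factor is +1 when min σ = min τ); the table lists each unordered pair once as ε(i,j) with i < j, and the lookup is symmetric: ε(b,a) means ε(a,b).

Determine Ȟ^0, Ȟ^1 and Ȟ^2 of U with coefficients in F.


nerve of the cover:
  U1={{x1},{x3},{x4},{x1,x3},{x1,x4},{x2,x3},{x2,x4},{x3,x4},{x3,x6},{x4,x5},{x4,x6},{x1,x3,x4},{x2,x3,x6},{x2,x4,x6},{x4,x5,x6}} U2={{x2},{x5},{x2,x3},{x2,x4},{x2,x5},{x2,x6},{x4,x5},{x5,x6},{x2,x3,x6},{x2,x4,x6},{x4,x5,x6}} U3={{x5},{x6},{x2,x5},{x2,x6},{x3,x6},{x4,x5},{x4,x6},{x5,x6},{x2,x3,x6},{x2,x4,x6},{x4,x5,x6}}
  U12={{x2,x3},{x2,x4},{x4,x5},{x2,x3,x6},{x2,x4,x6},{x4,x5,x6}} U13={{x3,x6},{x4,x5},{x4,x6},{x2,x3,x6},{x2,x4,x6},{x4,x5,x6}} U23={{x5},{x2,x5},{x2,x6},{x4,x5},{x5,x6},{x2,x3,x6},{x2,x4,x6},{x4,x5,x6}}
  U123={{x4,x5},{x2,x3,x6},{x2,x4,x6},{x4,x5,x6}}
C dims 3,3,1; δ0: rk_F7 2; δ1: rk_F7 1
Ȟ^0 = (3 − 2) − 0 = 1, so Ȟ^0 ≅ Z/7
Ȟ^1 = (3 − 1) − 2 = 0, so Ȟ^1 ≅ 0
Ȟ^2 = (1 − 0) − 1 = 0, so Ȟ^2 ≅ 0

Ȟ^0 = Z/7, Ȟ^1 = 0, Ȟ^2 = 0


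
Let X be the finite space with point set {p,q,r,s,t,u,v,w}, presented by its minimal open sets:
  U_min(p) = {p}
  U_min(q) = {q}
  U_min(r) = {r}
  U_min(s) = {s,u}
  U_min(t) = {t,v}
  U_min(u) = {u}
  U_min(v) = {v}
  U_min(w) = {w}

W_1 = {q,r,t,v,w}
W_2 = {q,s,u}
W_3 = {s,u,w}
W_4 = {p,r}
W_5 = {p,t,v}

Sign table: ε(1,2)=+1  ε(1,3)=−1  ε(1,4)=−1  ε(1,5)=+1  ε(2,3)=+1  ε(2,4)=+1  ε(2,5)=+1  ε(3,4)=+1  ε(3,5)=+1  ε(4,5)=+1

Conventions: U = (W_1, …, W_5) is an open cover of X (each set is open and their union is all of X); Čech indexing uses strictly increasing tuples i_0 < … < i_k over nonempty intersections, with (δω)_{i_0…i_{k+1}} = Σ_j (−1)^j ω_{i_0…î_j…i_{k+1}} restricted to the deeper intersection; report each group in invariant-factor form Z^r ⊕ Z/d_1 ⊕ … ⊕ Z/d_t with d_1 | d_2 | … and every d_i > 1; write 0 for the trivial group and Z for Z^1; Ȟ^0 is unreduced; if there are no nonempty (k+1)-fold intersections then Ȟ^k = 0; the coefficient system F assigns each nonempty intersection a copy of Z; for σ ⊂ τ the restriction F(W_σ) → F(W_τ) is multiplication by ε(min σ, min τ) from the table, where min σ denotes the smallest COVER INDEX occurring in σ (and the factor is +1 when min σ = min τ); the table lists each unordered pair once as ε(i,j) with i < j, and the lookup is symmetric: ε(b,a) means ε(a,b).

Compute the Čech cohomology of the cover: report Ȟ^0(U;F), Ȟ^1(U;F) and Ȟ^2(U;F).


Ȟ^0(U;F) ≅ 0, Ȟ^1(U;F) ≅ Z ⊕ Z/2, Ȟ^2(U;F) ≅ 0

intersection data:
  W12={q} W13={w} W14={r} W15={t,v} W23={s,u} W45={p}
C dims 5,6; δ0: rk 5, SNF 1^4·2
Ȟ^0 = (5 − 5) − 0 = 0, so Ȟ^0 ≅ 0
Ȟ^1 = (6 − 0) − 5 = 1 plus torsion [2], so Ȟ^1 ≅ Z ⊕ Z/2
Ȟ^2 = (0 − 0) − 0 = 0, so Ȟ^2 ≅ 0


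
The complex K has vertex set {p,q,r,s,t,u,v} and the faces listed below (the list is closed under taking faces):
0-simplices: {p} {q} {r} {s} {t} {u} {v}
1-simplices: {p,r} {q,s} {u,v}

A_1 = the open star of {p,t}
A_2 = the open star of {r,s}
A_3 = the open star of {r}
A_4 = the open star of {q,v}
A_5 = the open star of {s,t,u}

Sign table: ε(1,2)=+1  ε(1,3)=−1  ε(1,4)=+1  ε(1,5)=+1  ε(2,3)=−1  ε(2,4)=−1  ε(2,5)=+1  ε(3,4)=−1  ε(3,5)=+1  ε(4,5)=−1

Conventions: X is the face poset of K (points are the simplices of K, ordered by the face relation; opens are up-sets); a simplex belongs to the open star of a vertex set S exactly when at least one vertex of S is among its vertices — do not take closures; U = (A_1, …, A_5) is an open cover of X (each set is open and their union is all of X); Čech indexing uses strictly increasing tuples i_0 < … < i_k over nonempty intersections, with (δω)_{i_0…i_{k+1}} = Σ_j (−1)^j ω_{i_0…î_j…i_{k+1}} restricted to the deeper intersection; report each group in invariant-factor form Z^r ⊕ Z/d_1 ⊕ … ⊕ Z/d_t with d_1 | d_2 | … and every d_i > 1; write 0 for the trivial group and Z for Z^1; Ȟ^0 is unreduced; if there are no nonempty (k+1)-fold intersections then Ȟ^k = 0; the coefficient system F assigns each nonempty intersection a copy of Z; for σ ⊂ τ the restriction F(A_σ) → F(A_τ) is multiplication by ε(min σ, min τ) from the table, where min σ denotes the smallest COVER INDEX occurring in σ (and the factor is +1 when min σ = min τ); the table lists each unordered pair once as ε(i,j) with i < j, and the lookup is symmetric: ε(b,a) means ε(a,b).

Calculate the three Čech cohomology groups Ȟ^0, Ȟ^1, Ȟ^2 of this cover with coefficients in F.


Ȟ^0 = Z; Ȟ^1 = Z; Ȟ^2 = 0

cover nerve:
  A1={{p},{t},{p,r}} A2={{r},{s},{p,r},{q,s}} A3={{r},{p,r}} A4={{q},{v},{q,s},{u,v}} A5={{s},{t},{u},{q,s},{u,v}}
  A12={{p,r}} A13={{p,r}} A15={{t}} A23={{r},{p,r}} A24={{q,s}} A25={{s},{q,s}} A45={{q,s},{u,v}}
  A123={{p,r}} A245={{q,s}}
C dims 5,7,2; δ0: rk 4, SNF 1^4; δ1: rk 2, SNF 1^2
Ȟ^0: (5−4)−0=1 ⇒ Z
Ȟ^1: (7−2)−4=1 ⇒ Z
Ȟ^2: (2−0)−2=0 ⇒ 0


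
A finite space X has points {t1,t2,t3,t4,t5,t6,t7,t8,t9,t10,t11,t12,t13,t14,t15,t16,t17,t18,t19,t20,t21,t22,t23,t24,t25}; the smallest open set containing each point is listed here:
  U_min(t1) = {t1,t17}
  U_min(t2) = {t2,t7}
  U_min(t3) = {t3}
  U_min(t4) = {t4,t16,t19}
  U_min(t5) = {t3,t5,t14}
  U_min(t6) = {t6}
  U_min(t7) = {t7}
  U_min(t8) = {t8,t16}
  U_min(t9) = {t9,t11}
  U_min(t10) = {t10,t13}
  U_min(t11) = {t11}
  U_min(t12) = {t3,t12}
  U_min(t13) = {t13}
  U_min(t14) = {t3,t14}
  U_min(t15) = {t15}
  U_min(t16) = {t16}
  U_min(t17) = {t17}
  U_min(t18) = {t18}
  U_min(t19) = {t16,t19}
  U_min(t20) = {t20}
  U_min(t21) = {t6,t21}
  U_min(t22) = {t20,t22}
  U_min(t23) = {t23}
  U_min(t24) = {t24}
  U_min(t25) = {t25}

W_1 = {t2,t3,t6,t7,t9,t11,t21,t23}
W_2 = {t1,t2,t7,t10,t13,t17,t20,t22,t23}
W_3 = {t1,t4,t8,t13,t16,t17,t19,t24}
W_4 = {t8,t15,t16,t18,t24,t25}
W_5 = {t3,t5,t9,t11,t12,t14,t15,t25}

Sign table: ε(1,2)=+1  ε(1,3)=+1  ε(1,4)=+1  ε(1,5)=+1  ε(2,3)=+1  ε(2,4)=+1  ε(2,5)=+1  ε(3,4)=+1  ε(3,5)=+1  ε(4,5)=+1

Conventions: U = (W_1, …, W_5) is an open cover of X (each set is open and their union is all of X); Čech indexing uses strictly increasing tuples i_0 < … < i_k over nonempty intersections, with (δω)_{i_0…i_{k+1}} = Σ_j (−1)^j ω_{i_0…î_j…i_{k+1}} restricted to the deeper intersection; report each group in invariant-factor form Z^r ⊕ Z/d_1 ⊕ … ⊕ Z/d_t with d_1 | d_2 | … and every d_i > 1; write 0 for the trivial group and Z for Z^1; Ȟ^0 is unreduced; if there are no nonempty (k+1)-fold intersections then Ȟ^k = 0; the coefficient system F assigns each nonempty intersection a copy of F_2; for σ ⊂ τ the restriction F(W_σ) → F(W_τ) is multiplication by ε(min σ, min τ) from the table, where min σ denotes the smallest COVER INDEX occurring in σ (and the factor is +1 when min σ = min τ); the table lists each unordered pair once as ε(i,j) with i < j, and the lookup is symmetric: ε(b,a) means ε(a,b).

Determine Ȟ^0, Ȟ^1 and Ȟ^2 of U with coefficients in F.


intersection data:
  W12={t2,t7,t23} W15={t3,t9,t11} W23={t1,t13,t17} W34={t8,t16,t24} W45={t15,t25}
C dims 5,5; δ0: rk_F2 4
Ȟ^0 = (5 − 4) − 0 = 1, so Ȟ^0 ≅ Z/2
Ȟ^1 = (5 − 0) − 4 = 1, so Ȟ^1 ≅ Z/2
Ȟ^2 = (0 − 0) − 0 = 0, so Ȟ^2 ≅ 0

Ȟ^0 ≅ Z/2; Ȟ^1 ≅ Z/2; Ȟ^2 ≅ 0


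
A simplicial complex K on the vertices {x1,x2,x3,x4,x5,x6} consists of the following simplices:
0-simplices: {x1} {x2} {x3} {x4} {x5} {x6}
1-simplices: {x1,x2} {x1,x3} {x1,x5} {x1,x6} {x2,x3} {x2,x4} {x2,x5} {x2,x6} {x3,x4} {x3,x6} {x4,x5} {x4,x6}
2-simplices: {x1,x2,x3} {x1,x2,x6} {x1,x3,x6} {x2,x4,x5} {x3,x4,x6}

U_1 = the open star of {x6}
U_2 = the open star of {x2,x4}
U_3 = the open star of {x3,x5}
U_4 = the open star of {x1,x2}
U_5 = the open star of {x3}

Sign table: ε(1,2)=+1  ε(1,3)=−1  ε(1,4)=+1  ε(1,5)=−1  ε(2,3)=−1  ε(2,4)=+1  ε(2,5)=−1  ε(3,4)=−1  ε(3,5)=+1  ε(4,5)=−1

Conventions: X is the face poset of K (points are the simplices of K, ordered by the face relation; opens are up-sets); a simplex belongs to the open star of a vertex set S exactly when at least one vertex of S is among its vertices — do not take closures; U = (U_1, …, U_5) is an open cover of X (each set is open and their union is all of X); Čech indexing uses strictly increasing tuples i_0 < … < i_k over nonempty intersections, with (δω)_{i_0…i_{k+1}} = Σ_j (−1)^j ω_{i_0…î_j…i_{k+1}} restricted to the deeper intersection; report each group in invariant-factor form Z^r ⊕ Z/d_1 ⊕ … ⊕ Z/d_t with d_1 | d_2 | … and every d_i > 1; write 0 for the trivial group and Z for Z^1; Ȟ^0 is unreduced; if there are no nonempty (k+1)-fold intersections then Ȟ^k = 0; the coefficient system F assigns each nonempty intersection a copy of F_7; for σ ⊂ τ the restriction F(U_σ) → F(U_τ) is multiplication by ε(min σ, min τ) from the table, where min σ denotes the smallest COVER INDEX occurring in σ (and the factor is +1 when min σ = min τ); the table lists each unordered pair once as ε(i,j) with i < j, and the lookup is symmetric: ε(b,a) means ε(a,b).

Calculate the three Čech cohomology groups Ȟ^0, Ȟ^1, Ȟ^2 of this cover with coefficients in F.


cover nerve:
  U1={{x6},{x1,x6},{x2,x6},{x3,x6},{x4,x6},{x1,x2,x6},{x1,x3,x6},{x3,x4,x6}} U2={{x2},{x4},{x1,x2},{x2,x3},{x2,x4},{x2,x5},{x2,x6},{x3,x4},{x4,x5},{x4,x6},{x1,x2,x3},{x1,x2,x6},{x2,x4,x5},{x3,x4,x6}} U3={{x3},{x5},{x1,x3},{x1,x5},{x2,x3},{x2,x5},{x3,x4},{x3,x6},{x4,x5},{x1,x2,x3},{x1,x3,x6},{x2,x4,x5},{x3,x4,x6}} U4={{x1},{x2},{x1,x2},{x1,x3},{x1,x5},{x1,x6},{x2,x3},{x2,x4},{x2,x5},{x2,x6},{x1,x2,x3},{x1,x2,x6},{x1,x3,x6},{x2,x4,x5}} U5={{x3},{x1,x3},{x2,x3},{x3,x4},{x3,x6},{x1,x2,x3},{x1,x3,x6},{x3,x4,x6}}
  U12={{x2,x6},{x4,x6},{x1,x2,x6},{x3,x4,x6}} U13={{x3,x6},{x1,x3,x6},{x3,x4,x6}} U14={{x1,x6},{x2,x6},{x1,x2,x6},{x1,x3,x6}} U15={{x3,x6},{x1,x3,x6},{x3,x4,x6}} U23={{x2,x3},{x2,x5},{x3,x4},{x4,x5},{x1,x2,x3},{x2,x4,x5},{x3,x4,x6}} U24={{x2},{x1,x2},{x2,x3},{x2,x4},{x2,x5},{x2,x6},{x1,x2,x3},{x1,x2,x6},{x2,x4,x5}} U25={{x2,x3},{x3,x4},{x1,x2,x3},{x3,x4,x6}} U34={{x1,x3},{x1,x5},{x2,x3},{x2,x5},{x1,x2,x3},{x1,x3,x6},{x2,x4,x5}} U35={{x3},{x1,x3},{x2,x3},{x3,x4},{x3,x6},{x1,x2,x3},{x1,x3,x6},{x3,x4,x6}} U45={{x1,x3},{x2,x3},{x1,x2,x3},{x1,x3,x6}}
  U123={{x3,x4,x6}} U124={{x2,x6},{x1,x2,x6}} U125={{x3,x4,x6}} U134={{x1,x3,x6}} U135={{x3,x6},{x1,x3,x6},{x3,x4,x6}} U145={{x1,x3,x6}} U234={{x2,x3},{x2,x5},{x1,x2,x3},{x2,x4,x5}} U235={{x2,x3},{x3,x4},{x1,x2,x3},{x3,x4,x6}} U245={{x2,x3},{x1,x2,x3}} U345={{x1,x3},{x2,x3},{x1,x2,x3},{x1,x3,x6}}
  U1235={{x3,x4,x6}} U1345={{x1,x3,x6}} U2345={{x2,x3},{x1,x2,x3}}
C dims 5,10,10,3; δ0: rk_F7 4; δ1: rk_F7 6; δ2: rk_F7 3
Ȟ^0: (5−4)−0=1 ⇒ Z/7
Ȟ^1: (10−6)−4=0 ⇒ 0
Ȟ^2: (10−3)−6=1 ⇒ Z/7

Ȟ^0(U;F) ≅ Z/7, Ȟ^1(U;F) ≅ 0, Ȟ^2(U;F) ≅ Z/7


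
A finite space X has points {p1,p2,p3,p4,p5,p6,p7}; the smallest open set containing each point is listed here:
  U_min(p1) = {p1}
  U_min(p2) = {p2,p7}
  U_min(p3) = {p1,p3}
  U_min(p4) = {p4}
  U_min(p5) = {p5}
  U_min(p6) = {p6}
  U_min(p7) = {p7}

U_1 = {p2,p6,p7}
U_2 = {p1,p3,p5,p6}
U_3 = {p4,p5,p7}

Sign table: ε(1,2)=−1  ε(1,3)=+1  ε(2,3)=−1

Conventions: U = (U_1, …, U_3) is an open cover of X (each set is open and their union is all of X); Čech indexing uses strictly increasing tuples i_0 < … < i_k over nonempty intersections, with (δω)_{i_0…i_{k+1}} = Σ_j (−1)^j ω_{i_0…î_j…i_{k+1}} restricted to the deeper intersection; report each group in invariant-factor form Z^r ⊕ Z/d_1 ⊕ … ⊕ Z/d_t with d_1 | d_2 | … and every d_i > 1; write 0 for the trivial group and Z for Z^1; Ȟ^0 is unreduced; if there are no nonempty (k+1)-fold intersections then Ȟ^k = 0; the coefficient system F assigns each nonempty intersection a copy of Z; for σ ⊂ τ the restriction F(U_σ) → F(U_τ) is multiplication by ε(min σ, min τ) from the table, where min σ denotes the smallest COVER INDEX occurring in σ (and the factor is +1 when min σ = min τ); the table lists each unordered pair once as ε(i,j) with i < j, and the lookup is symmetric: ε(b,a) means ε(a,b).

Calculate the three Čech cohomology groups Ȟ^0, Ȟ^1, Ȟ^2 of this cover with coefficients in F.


intersection data:
  U12={p6} U13={p7} U23={p5}
C dims 3,3; δ0: rk 2, SNF 1^2
Ȟ^0 = (3 − 2) − 0 = 1, so Ȟ^0 ≅ Z
Ȟ^1 = (3 − 0) − 2 = 1, so Ȟ^1 ≅ Z
Ȟ^2 = (0 − 0) − 0 = 0, so Ȟ^2 ≅ 0

Ȟ^0(U;F) ≅ Z, Ȟ^1(U;F) ≅ Z, Ȟ^2(U;F) ≅ 0


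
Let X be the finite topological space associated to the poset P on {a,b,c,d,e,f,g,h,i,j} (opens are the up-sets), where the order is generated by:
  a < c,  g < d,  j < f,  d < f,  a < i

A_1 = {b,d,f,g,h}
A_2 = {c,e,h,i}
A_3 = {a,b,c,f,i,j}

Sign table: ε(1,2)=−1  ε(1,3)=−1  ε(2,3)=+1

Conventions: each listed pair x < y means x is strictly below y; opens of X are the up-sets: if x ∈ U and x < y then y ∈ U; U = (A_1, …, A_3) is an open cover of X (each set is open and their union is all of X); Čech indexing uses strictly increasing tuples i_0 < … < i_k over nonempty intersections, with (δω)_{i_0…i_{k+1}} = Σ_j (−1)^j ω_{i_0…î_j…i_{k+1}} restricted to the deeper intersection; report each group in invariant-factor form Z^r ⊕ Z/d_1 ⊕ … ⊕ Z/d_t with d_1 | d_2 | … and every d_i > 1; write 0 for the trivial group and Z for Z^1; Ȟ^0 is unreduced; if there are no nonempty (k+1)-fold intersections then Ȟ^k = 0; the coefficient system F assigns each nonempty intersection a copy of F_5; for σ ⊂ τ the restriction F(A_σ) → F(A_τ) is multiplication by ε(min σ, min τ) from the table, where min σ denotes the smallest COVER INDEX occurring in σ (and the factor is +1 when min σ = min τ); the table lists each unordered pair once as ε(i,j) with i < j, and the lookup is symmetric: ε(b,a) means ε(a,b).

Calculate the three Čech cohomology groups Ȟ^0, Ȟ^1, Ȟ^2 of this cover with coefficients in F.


intersection data:
  A12={h} A13={b,f} A23={c,i}
C dims 3,3; δ0: rk_F5 2
Ȟ^0 = (3 − 2) − 0 = 1, so Ȟ^0 ≅ Z/5
Ȟ^1 = (3 − 0) − 2 = 1, so Ȟ^1 ≅ Z/5
Ȟ^2 = (0 − 0) − 0 = 0, so Ȟ^2 ≅ 0

Ȟ^0(U;F) ≅ Z/5, Ȟ^1(U;F) ≅ Z/5 and Ȟ^2(U;F) ≅ 0


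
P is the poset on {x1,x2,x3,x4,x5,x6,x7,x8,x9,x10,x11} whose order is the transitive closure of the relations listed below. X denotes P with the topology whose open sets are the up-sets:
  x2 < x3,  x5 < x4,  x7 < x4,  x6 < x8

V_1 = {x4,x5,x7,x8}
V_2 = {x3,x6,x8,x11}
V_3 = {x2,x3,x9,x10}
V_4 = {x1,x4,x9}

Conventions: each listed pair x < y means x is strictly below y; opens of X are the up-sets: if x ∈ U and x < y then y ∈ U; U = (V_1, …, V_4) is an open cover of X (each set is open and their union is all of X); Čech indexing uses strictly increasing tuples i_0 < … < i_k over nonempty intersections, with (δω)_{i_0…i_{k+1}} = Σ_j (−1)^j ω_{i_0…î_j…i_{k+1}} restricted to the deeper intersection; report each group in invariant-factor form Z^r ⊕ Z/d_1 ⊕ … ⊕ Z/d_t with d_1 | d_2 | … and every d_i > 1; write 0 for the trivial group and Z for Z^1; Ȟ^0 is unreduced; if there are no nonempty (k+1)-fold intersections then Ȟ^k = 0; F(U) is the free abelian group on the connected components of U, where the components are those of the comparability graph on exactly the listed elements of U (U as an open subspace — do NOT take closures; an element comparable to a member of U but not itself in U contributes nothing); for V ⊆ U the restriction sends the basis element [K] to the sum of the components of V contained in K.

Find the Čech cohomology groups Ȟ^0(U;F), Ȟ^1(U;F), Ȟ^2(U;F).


intersection data:
  V12={x8} V14={x4} V23={x3} V34={x9}
components per intersection:
  V1: {x4,x5,x7} {x8}
  V2: {x3} {x6,x8} {x11}
  V3: {x2,x3} {x9} {x10}
  V4: {x1} {x4} {x9}
  V12: {x8}
  V14: {x4}
  V23: {x3}
  V34: {x9}
C dims 11,4; δ0: rk 4, SNF 1^4
Ȟ^0 = (11 − 4) − 0 = 7, so Ȟ^0 ≅ Z^7
Ȟ^1 = (4 − 0) − 4 = 0, so Ȟ^1 ≅ 0
Ȟ^2 = (0 − 0) − 0 = 0, so Ȟ^2 ≅ 0

Ȟ^0 = Z^7; Ȟ^1 = 0; Ȟ^2 = 0


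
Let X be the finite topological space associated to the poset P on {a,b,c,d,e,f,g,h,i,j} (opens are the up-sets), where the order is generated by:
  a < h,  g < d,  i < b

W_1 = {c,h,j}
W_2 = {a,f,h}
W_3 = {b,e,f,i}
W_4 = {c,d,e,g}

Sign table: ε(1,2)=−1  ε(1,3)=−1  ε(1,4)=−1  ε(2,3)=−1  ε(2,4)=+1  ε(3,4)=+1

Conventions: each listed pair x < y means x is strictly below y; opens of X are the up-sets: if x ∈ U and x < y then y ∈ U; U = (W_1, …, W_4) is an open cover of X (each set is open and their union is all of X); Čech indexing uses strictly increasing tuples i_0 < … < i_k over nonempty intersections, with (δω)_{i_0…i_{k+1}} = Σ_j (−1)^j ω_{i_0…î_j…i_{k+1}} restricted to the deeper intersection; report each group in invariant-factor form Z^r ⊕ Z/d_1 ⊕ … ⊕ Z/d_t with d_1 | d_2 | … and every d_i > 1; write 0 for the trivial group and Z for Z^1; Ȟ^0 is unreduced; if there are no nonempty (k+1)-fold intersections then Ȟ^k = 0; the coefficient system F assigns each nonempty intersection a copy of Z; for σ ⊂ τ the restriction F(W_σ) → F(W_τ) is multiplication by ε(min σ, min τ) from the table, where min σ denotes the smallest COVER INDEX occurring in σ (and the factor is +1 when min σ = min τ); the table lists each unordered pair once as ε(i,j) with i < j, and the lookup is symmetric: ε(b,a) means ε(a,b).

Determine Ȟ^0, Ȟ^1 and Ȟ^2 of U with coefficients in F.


Ȟ^0 = 0, Ȟ^1 = Z/2 and Ȟ^2 = 0

nerve of the cover:
  W12={h} W14={c} W23={f} W34={e}
C dims 4,4; δ0: rk 4, SNF 1^3·2
Ȟ^0 = (4 − 4) − 0 = 0, so Ȟ^0 ≅ 0
Ȟ^1 = (4 − 0) − 4 = 0 plus torsion [2], so Ȟ^1 ≅ Z/2
Ȟ^2 = (0 − 0) − 0 = 0, so Ȟ^2 ≅ 0


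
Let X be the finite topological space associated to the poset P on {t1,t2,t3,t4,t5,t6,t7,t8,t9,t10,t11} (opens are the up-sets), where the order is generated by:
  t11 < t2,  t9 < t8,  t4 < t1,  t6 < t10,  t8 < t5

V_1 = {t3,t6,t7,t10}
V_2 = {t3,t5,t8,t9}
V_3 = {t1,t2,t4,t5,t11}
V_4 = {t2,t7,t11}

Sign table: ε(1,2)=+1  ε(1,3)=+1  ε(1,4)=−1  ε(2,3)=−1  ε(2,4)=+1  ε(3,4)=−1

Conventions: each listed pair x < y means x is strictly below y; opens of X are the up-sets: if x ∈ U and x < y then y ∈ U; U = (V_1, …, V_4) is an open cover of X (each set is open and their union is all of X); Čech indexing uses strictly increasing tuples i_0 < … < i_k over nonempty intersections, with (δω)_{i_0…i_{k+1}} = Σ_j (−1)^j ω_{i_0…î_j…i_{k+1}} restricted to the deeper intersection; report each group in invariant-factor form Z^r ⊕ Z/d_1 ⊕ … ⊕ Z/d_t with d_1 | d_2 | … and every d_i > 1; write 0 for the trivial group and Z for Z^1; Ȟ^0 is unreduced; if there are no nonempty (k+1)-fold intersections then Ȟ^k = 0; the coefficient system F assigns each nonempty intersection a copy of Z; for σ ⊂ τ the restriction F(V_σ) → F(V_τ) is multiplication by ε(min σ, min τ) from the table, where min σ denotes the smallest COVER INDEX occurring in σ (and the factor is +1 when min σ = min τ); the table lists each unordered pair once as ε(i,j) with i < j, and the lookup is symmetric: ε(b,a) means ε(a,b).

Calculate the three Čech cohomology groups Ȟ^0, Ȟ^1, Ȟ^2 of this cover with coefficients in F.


nonempty overlaps:
  V12={t3} V14={t7} V23={t5} V34={t2,t11}
C dims 4,4; δ0: rk 4, SNF 1^3·2
degree 0: 4−4−0 = 0 → Ȟ^0 ≅ 0
degree 1: 4−0−4 = 0 plus torsion [2] → Ȟ^1 ≅ Z/2
degree 2: 0−0−0 = 0 → Ȟ^2 ≅ 0

Ȟ^0 = 0, Ȟ^1 = Z/2 and Ȟ^2 = 0


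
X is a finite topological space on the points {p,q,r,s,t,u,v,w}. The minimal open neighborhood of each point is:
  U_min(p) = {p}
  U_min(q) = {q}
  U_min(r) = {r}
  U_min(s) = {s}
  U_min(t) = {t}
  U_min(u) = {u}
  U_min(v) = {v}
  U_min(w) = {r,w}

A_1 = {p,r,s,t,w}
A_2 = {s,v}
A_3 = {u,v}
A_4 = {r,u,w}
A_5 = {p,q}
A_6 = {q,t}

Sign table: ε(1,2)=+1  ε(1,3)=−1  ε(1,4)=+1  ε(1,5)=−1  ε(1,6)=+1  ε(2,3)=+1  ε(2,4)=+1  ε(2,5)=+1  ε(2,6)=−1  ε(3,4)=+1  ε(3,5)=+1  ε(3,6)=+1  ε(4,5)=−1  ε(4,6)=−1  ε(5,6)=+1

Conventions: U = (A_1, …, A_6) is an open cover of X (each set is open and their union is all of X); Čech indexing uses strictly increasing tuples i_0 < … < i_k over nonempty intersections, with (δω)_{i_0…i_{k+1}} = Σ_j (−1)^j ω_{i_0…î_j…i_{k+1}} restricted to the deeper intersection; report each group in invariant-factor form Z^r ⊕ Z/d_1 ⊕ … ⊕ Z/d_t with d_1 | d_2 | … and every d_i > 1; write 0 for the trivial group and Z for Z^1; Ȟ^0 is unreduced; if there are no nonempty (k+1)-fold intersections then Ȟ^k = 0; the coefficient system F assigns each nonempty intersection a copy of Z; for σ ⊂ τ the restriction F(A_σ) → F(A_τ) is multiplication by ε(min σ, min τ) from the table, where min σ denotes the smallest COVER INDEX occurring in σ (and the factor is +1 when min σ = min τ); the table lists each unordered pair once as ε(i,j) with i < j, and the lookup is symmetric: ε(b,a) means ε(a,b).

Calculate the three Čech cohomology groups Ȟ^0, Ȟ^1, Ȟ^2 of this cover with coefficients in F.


nonempty intersections:
  A12={s} A14={r,w} A15={p} A16={t} A23={v} A34={u} A56={q}
C dims 6,7; δ0: rk 6, SNF 1^5·2
Ȟ^0: (6−6)−0=0 ⇒ 0
Ȟ^1: (7−0)−6=1 plus torsion [2] ⇒ Z ⊕ Z/2
Ȟ^2: (0−0)−0=0 ⇒ 0

Ȟ^0(U;F) ≅ 0,  Ȟ^1(U;F) ≅ Z ⊕ Z/2,  Ȟ^2(U;F) ≅ 0


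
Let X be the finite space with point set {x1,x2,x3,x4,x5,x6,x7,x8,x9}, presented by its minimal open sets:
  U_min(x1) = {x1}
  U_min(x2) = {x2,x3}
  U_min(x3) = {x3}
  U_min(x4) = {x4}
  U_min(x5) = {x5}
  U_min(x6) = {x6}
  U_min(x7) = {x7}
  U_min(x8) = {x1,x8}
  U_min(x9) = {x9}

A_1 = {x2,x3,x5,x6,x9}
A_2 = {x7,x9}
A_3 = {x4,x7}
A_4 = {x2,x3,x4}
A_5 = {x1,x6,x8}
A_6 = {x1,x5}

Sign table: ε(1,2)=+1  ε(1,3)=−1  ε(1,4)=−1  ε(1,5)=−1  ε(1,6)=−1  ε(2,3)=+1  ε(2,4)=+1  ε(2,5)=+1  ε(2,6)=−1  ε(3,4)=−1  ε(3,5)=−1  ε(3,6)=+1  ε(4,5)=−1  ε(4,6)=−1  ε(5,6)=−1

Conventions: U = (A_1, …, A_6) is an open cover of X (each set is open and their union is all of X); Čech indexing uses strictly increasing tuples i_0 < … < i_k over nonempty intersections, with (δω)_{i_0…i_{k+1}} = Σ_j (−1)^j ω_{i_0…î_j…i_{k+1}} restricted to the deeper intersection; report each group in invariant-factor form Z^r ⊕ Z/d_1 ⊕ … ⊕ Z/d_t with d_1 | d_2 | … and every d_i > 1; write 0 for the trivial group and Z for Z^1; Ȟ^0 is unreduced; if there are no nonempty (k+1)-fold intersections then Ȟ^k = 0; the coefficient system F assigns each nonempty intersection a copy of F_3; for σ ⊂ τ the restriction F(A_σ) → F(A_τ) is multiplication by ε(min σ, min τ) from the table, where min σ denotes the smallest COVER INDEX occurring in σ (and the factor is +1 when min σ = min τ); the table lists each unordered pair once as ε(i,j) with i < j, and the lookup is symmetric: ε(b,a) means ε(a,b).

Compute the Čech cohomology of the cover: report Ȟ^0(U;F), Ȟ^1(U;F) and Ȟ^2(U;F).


Ȟ^0 = 0, Ȟ^1 = Z/3, Ȟ^2 = 0

nerve of the cover:
  A12={x9} A14={x2,x3} A15={x6} A16={x5} A23={x7} A34={x4} A56={x1}
C dims 6,7; δ0: rk_F3 6
Ȟ^0 = (6 − 6) − 0 = 0, so Ȟ^0 ≅ 0
Ȟ^1 = (7 − 0) − 6 = 1, so Ȟ^1 ≅ Z/3
Ȟ^2 = (0 − 0) − 0 = 0, so Ȟ^2 ≅ 0


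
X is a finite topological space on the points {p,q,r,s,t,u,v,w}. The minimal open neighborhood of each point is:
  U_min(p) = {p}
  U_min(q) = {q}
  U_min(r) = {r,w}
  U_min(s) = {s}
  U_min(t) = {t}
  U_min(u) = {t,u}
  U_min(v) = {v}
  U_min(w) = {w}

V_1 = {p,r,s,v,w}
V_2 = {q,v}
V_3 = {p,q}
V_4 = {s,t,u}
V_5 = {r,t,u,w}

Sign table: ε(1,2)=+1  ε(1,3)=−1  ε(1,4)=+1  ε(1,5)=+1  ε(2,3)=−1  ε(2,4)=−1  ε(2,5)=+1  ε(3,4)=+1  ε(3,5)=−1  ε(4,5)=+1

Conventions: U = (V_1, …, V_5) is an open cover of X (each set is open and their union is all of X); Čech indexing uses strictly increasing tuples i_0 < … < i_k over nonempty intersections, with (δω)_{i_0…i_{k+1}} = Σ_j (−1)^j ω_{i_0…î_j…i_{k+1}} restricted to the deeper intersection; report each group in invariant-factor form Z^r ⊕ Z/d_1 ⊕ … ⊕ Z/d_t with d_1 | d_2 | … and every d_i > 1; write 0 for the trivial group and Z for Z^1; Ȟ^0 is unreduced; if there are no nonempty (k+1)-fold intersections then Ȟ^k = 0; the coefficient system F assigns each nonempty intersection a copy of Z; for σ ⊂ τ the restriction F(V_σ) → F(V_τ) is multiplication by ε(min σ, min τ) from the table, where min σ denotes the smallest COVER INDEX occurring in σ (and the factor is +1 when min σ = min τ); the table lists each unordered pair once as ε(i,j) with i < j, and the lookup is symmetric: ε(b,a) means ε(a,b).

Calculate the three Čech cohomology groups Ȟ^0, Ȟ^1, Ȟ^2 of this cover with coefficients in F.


cover nerve:
  V12={v} V13={p} V14={s} V15={r,w} V23={q} V45={t,u}
C dims 5,6; δ0: rk 4, SNF 1^4
Ȟ^0: (5−4)−0=1 ⇒ Z
Ȟ^1: (6−0)−4=2 ⇒ Z^2
Ȟ^2: (0−0)−0=0 ⇒ 0

Ȟ^0 = Z, Ȟ^1 = Z^2 and Ȟ^2 = 0
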